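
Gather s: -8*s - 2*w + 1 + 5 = -8*s - 2*w + 6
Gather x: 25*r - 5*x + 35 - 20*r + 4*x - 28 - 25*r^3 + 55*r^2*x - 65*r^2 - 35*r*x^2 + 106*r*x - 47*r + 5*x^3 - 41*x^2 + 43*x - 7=-25*r^3 - 65*r^2 - 42*r + 5*x^3 + x^2*(-35*r - 41) + x*(55*r^2 + 106*r + 42)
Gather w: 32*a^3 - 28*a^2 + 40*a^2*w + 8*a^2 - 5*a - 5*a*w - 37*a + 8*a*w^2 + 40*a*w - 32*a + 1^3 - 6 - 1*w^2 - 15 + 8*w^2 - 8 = 32*a^3 - 20*a^2 - 74*a + w^2*(8*a + 7) + w*(40*a^2 + 35*a) - 28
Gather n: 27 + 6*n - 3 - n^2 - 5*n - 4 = -n^2 + n + 20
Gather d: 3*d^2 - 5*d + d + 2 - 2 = 3*d^2 - 4*d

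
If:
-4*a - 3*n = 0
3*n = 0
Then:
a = 0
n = 0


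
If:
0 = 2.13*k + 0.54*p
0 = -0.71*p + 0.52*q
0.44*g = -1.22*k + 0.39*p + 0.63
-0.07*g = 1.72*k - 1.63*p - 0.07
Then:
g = 1.46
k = -0.00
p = 0.02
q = 0.02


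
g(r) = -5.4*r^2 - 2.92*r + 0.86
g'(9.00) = -100.12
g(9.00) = -462.82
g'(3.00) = -35.32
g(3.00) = -56.50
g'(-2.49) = 23.97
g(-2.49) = -25.35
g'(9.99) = -110.81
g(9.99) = -567.23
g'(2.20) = -26.68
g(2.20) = -31.70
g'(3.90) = -45.04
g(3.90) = -92.66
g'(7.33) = -82.08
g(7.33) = -310.68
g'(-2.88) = 28.18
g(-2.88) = -35.52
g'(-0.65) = 4.10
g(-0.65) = 0.48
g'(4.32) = -49.58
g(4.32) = -112.53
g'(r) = -10.8*r - 2.92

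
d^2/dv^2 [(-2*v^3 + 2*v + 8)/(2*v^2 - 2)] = 8*(3*v^2 + 1)/(v^6 - 3*v^4 + 3*v^2 - 1)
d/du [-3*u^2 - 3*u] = -6*u - 3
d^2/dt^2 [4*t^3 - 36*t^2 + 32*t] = 24*t - 72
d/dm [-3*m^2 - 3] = -6*m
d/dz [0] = 0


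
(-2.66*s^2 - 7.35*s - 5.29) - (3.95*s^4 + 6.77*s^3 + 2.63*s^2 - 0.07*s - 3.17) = -3.95*s^4 - 6.77*s^3 - 5.29*s^2 - 7.28*s - 2.12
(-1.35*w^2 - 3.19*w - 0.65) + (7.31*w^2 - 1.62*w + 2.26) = 5.96*w^2 - 4.81*w + 1.61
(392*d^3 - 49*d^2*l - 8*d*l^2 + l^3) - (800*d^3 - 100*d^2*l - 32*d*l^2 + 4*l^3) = -408*d^3 + 51*d^2*l + 24*d*l^2 - 3*l^3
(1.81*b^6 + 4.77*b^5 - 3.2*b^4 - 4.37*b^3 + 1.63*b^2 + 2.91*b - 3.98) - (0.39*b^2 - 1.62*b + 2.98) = 1.81*b^6 + 4.77*b^5 - 3.2*b^4 - 4.37*b^3 + 1.24*b^2 + 4.53*b - 6.96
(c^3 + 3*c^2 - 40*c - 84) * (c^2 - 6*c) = c^5 - 3*c^4 - 58*c^3 + 156*c^2 + 504*c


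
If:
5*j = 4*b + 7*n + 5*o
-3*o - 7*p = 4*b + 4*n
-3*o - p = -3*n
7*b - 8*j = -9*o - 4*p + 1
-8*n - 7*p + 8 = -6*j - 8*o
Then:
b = -1129/1677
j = -1076/1677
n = 28/1677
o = -212/1677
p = 240/559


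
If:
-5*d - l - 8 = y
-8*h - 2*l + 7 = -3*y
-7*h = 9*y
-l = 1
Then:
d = -196/155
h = 27/31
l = -1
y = -21/31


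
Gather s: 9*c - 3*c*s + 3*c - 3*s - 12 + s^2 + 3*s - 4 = -3*c*s + 12*c + s^2 - 16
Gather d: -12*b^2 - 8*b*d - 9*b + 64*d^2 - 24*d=-12*b^2 - 9*b + 64*d^2 + d*(-8*b - 24)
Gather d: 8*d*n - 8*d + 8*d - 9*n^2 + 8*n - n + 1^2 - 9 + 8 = 8*d*n - 9*n^2 + 7*n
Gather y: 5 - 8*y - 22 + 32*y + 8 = 24*y - 9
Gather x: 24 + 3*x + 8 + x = 4*x + 32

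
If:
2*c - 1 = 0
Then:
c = 1/2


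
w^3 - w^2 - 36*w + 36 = (w - 6)*(w - 1)*(w + 6)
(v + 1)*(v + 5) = v^2 + 6*v + 5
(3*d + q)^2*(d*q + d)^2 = 9*d^4*q^2 + 18*d^4*q + 9*d^4 + 6*d^3*q^3 + 12*d^3*q^2 + 6*d^3*q + d^2*q^4 + 2*d^2*q^3 + d^2*q^2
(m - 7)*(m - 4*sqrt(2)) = m^2 - 7*m - 4*sqrt(2)*m + 28*sqrt(2)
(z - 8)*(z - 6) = z^2 - 14*z + 48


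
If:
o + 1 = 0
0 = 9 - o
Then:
No Solution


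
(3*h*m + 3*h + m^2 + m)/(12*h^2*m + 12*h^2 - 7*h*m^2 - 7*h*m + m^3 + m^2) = (3*h + m)/(12*h^2 - 7*h*m + m^2)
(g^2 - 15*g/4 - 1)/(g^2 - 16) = (g + 1/4)/(g + 4)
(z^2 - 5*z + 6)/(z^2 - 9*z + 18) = (z - 2)/(z - 6)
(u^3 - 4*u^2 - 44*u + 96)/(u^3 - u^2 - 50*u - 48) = (u - 2)/(u + 1)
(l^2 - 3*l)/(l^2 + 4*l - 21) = l/(l + 7)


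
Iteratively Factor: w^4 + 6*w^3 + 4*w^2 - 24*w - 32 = (w + 2)*(w^3 + 4*w^2 - 4*w - 16) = (w - 2)*(w + 2)*(w^2 + 6*w + 8) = (w - 2)*(w + 2)^2*(w + 4)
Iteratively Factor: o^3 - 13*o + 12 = (o - 1)*(o^2 + o - 12) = (o - 1)*(o + 4)*(o - 3)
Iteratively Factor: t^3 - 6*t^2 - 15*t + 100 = (t - 5)*(t^2 - t - 20) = (t - 5)*(t + 4)*(t - 5)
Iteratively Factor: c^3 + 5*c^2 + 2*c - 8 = (c - 1)*(c^2 + 6*c + 8) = (c - 1)*(c + 2)*(c + 4)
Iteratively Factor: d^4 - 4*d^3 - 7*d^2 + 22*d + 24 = (d - 3)*(d^3 - d^2 - 10*d - 8) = (d - 3)*(d + 2)*(d^2 - 3*d - 4) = (d - 3)*(d + 1)*(d + 2)*(d - 4)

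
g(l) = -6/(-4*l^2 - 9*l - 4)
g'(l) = -6*(8*l + 9)/(-4*l^2 - 9*l - 4)^2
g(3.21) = 0.08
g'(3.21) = -0.04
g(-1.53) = -14.76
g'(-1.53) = 117.70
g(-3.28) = 0.34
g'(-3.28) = 0.34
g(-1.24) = -5.94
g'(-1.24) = 5.42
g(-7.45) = 0.04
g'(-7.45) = 0.01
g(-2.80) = 0.59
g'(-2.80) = 0.78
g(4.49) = 0.05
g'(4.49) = -0.02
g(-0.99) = -6.06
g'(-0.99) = -6.62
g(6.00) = 0.03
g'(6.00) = -0.00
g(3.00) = 0.09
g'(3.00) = -0.04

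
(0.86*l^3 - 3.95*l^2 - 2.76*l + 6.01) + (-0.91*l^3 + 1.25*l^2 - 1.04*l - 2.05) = -0.05*l^3 - 2.7*l^2 - 3.8*l + 3.96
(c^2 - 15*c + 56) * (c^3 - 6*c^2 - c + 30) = c^5 - 21*c^4 + 145*c^3 - 291*c^2 - 506*c + 1680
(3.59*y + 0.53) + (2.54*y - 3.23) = 6.13*y - 2.7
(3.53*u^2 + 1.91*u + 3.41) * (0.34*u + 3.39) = 1.2002*u^3 + 12.6161*u^2 + 7.6343*u + 11.5599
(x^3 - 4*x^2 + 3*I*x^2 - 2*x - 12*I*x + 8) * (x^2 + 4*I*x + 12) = x^5 - 4*x^4 + 7*I*x^4 - 2*x^3 - 28*I*x^3 + 8*x^2 + 28*I*x^2 - 24*x - 112*I*x + 96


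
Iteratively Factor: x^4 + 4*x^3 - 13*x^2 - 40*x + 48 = (x - 3)*(x^3 + 7*x^2 + 8*x - 16) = (x - 3)*(x - 1)*(x^2 + 8*x + 16) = (x - 3)*(x - 1)*(x + 4)*(x + 4)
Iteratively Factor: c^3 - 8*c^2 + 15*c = (c)*(c^2 - 8*c + 15) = c*(c - 3)*(c - 5)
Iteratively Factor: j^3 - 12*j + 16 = (j - 2)*(j^2 + 2*j - 8) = (j - 2)^2*(j + 4)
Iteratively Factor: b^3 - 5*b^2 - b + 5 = (b + 1)*(b^2 - 6*b + 5) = (b - 1)*(b + 1)*(b - 5)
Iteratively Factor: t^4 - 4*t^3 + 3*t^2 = (t - 3)*(t^3 - t^2) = (t - 3)*(t - 1)*(t^2) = t*(t - 3)*(t - 1)*(t)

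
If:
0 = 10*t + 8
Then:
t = -4/5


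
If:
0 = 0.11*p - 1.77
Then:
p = 16.09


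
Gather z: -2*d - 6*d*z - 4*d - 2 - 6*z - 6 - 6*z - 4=-6*d + z*(-6*d - 12) - 12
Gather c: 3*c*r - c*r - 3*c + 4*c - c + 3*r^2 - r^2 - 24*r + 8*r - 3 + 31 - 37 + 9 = 2*c*r + 2*r^2 - 16*r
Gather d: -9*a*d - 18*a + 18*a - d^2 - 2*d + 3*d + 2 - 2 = -d^2 + d*(1 - 9*a)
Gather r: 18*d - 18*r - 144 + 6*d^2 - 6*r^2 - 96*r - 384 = 6*d^2 + 18*d - 6*r^2 - 114*r - 528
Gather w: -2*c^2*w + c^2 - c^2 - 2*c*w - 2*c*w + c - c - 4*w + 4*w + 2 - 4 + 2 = w*(-2*c^2 - 4*c)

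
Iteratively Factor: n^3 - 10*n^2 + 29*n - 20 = (n - 1)*(n^2 - 9*n + 20) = (n - 5)*(n - 1)*(n - 4)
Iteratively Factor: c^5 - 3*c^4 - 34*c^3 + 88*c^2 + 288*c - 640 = (c + 4)*(c^4 - 7*c^3 - 6*c^2 + 112*c - 160) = (c - 4)*(c + 4)*(c^3 - 3*c^2 - 18*c + 40) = (c - 4)*(c - 2)*(c + 4)*(c^2 - c - 20) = (c - 5)*(c - 4)*(c - 2)*(c + 4)*(c + 4)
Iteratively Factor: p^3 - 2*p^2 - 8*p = (p - 4)*(p^2 + 2*p) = (p - 4)*(p + 2)*(p)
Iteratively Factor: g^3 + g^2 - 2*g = (g + 2)*(g^2 - g) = g*(g + 2)*(g - 1)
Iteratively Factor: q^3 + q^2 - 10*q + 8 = (q - 1)*(q^2 + 2*q - 8) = (q - 2)*(q - 1)*(q + 4)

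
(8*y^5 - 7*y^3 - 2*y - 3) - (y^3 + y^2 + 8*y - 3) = 8*y^5 - 8*y^3 - y^2 - 10*y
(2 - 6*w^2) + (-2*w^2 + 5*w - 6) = -8*w^2 + 5*w - 4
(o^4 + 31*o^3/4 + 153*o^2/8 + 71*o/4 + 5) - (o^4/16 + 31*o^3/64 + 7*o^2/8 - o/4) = 15*o^4/16 + 465*o^3/64 + 73*o^2/4 + 18*o + 5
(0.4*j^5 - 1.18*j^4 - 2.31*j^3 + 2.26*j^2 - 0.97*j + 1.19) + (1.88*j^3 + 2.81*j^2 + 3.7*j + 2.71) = 0.4*j^5 - 1.18*j^4 - 0.43*j^3 + 5.07*j^2 + 2.73*j + 3.9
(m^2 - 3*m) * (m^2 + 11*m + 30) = m^4 + 8*m^3 - 3*m^2 - 90*m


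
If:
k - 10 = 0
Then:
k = 10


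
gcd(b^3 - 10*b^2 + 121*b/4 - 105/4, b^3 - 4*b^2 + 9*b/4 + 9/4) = b - 3/2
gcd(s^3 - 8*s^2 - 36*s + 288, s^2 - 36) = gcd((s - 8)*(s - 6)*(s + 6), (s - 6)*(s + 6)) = s^2 - 36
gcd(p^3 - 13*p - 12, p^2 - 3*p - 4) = p^2 - 3*p - 4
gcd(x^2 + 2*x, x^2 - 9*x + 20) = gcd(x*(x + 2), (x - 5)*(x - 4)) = 1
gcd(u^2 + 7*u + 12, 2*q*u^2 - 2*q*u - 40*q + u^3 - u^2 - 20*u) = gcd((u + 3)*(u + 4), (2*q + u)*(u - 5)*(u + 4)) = u + 4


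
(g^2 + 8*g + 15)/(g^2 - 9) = (g + 5)/(g - 3)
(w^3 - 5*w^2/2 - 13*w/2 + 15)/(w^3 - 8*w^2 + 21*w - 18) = (w + 5/2)/(w - 3)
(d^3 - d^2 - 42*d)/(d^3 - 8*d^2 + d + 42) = d*(d + 6)/(d^2 - d - 6)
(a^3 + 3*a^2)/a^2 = a + 3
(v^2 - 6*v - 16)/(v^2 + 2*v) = (v - 8)/v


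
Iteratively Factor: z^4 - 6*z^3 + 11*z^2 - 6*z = (z)*(z^3 - 6*z^2 + 11*z - 6) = z*(z - 1)*(z^2 - 5*z + 6) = z*(z - 2)*(z - 1)*(z - 3)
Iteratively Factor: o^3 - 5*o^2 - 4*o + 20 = (o + 2)*(o^2 - 7*o + 10) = (o - 2)*(o + 2)*(o - 5)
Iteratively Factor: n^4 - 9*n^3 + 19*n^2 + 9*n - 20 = (n + 1)*(n^3 - 10*n^2 + 29*n - 20) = (n - 1)*(n + 1)*(n^2 - 9*n + 20) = (n - 5)*(n - 1)*(n + 1)*(n - 4)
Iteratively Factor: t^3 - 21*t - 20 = (t + 4)*(t^2 - 4*t - 5) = (t - 5)*(t + 4)*(t + 1)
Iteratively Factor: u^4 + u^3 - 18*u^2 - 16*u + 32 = (u + 2)*(u^3 - u^2 - 16*u + 16) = (u - 4)*(u + 2)*(u^2 + 3*u - 4) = (u - 4)*(u + 2)*(u + 4)*(u - 1)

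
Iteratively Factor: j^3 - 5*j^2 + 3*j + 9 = (j - 3)*(j^2 - 2*j - 3) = (j - 3)^2*(j + 1)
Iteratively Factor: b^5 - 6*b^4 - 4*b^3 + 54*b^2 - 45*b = (b - 3)*(b^4 - 3*b^3 - 13*b^2 + 15*b) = (b - 3)*(b - 1)*(b^3 - 2*b^2 - 15*b) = (b - 3)*(b - 1)*(b + 3)*(b^2 - 5*b) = (b - 5)*(b - 3)*(b - 1)*(b + 3)*(b)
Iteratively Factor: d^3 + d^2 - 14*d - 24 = (d - 4)*(d^2 + 5*d + 6) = (d - 4)*(d + 3)*(d + 2)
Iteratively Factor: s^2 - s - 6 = (s - 3)*(s + 2)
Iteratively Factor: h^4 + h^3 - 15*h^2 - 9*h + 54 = (h - 3)*(h^3 + 4*h^2 - 3*h - 18) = (h - 3)*(h + 3)*(h^2 + h - 6) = (h - 3)*(h + 3)^2*(h - 2)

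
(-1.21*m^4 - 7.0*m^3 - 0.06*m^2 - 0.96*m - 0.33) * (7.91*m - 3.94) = -9.5711*m^5 - 50.6026*m^4 + 27.1054*m^3 - 7.3572*m^2 + 1.1721*m + 1.3002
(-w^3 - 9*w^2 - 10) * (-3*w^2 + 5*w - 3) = 3*w^5 + 22*w^4 - 42*w^3 + 57*w^2 - 50*w + 30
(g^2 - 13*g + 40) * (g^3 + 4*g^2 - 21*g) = g^5 - 9*g^4 - 33*g^3 + 433*g^2 - 840*g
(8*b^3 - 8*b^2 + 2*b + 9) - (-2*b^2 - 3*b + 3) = 8*b^3 - 6*b^2 + 5*b + 6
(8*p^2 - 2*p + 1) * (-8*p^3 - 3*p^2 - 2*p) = -64*p^5 - 8*p^4 - 18*p^3 + p^2 - 2*p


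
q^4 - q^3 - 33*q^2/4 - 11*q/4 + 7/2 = (q - 7/2)*(q - 1/2)*(q + 1)*(q + 2)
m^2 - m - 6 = (m - 3)*(m + 2)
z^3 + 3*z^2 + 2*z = z*(z + 1)*(z + 2)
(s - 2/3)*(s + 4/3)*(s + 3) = s^3 + 11*s^2/3 + 10*s/9 - 8/3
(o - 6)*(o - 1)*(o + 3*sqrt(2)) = o^3 - 7*o^2 + 3*sqrt(2)*o^2 - 21*sqrt(2)*o + 6*o + 18*sqrt(2)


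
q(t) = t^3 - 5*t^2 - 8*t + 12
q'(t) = 3*t^2 - 10*t - 8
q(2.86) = -28.38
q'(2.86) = -12.06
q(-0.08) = 12.61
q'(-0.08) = -7.18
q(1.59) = -9.34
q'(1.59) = -16.32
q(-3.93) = -94.48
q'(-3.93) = 77.63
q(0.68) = 4.56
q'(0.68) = -13.41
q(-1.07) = 13.61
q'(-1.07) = 6.13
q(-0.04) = 12.31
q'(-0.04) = -7.60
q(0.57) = 6.00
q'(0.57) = -12.73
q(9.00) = 264.00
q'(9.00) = 145.00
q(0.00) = 12.00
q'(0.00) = -8.00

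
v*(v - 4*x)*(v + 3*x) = v^3 - v^2*x - 12*v*x^2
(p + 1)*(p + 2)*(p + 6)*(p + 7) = p^4 + 16*p^3 + 83*p^2 + 152*p + 84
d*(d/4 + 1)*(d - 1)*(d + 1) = d^4/4 + d^3 - d^2/4 - d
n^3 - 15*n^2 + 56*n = n*(n - 8)*(n - 7)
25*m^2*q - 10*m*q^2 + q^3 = q*(-5*m + q)^2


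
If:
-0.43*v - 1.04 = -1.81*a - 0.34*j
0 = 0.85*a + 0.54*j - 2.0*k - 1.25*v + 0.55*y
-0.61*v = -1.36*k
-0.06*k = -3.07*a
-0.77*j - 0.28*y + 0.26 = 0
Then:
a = -0.01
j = 2.16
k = -0.33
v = -0.74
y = -5.00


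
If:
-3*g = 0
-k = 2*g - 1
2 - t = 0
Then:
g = 0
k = 1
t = 2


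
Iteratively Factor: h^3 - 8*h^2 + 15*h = (h)*(h^2 - 8*h + 15) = h*(h - 5)*(h - 3)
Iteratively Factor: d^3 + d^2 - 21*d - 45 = (d + 3)*(d^2 - 2*d - 15) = (d - 5)*(d + 3)*(d + 3)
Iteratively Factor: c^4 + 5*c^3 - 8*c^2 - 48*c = (c + 4)*(c^3 + c^2 - 12*c) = (c - 3)*(c + 4)*(c^2 + 4*c) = (c - 3)*(c + 4)^2*(c)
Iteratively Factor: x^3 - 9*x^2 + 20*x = (x - 5)*(x^2 - 4*x) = (x - 5)*(x - 4)*(x)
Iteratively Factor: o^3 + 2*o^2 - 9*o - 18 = (o + 3)*(o^2 - o - 6) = (o + 2)*(o + 3)*(o - 3)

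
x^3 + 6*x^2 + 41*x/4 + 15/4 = (x + 1/2)*(x + 5/2)*(x + 3)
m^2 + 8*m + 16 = (m + 4)^2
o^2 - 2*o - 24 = (o - 6)*(o + 4)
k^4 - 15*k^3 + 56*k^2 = k^2*(k - 8)*(k - 7)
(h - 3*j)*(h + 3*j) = h^2 - 9*j^2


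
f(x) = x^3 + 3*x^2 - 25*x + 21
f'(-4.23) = 3.30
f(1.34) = -4.71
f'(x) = 3*x^2 + 6*x - 25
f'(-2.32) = -22.77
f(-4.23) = 104.74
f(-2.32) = 82.66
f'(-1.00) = -28.00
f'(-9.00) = 164.00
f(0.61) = 7.09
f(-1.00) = 48.00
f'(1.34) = -11.57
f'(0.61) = -20.22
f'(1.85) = -3.63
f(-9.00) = -240.00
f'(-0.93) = -27.99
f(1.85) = -8.65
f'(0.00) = -25.00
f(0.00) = 21.00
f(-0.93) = 46.04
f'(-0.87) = -27.95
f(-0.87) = 44.36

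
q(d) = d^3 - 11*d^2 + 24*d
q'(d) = 3*d^2 - 22*d + 24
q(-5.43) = -614.76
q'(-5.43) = 231.91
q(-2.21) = -117.56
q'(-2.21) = 87.27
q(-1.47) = -62.23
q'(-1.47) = 62.82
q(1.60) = 14.34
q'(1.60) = -3.52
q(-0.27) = -7.30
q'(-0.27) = 30.16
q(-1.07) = -39.50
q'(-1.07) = 50.97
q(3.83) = -13.26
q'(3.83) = -16.25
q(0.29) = 6.06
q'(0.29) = 17.87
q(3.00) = 0.00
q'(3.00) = -15.00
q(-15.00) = -6210.00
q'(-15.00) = 1029.00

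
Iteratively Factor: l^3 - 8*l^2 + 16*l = (l - 4)*(l^2 - 4*l) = l*(l - 4)*(l - 4)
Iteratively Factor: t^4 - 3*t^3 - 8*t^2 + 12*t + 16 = (t + 2)*(t^3 - 5*t^2 + 2*t + 8) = (t - 4)*(t + 2)*(t^2 - t - 2) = (t - 4)*(t + 1)*(t + 2)*(t - 2)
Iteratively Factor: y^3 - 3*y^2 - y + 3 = (y - 1)*(y^2 - 2*y - 3) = (y - 3)*(y - 1)*(y + 1)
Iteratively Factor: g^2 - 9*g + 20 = (g - 4)*(g - 5)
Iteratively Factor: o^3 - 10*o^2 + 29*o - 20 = (o - 4)*(o^2 - 6*o + 5) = (o - 5)*(o - 4)*(o - 1)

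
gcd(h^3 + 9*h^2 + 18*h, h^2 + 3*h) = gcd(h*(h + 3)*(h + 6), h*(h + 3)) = h^2 + 3*h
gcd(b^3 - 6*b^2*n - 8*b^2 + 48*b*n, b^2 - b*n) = b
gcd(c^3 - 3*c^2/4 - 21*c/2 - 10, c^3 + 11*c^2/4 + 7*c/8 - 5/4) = c^2 + 13*c/4 + 5/2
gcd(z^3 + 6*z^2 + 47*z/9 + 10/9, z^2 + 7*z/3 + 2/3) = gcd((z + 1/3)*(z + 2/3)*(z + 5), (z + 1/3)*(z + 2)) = z + 1/3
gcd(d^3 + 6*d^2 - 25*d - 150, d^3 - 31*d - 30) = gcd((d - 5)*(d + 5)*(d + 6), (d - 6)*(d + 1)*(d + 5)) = d + 5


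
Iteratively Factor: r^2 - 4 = (r + 2)*(r - 2)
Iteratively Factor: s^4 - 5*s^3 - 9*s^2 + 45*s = (s)*(s^3 - 5*s^2 - 9*s + 45) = s*(s + 3)*(s^2 - 8*s + 15) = s*(s - 5)*(s + 3)*(s - 3)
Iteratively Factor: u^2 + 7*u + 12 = (u + 4)*(u + 3)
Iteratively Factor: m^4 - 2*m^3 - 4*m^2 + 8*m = (m + 2)*(m^3 - 4*m^2 + 4*m) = (m - 2)*(m + 2)*(m^2 - 2*m) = m*(m - 2)*(m + 2)*(m - 2)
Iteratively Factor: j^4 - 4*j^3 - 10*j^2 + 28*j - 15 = (j - 5)*(j^3 + j^2 - 5*j + 3) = (j - 5)*(j - 1)*(j^2 + 2*j - 3) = (j - 5)*(j - 1)*(j + 3)*(j - 1)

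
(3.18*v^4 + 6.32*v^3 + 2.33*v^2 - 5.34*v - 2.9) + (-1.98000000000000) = 3.18*v^4 + 6.32*v^3 + 2.33*v^2 - 5.34*v - 4.88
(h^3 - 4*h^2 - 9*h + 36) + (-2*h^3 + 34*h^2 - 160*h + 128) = -h^3 + 30*h^2 - 169*h + 164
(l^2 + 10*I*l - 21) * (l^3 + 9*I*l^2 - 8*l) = l^5 + 19*I*l^4 - 119*l^3 - 269*I*l^2 + 168*l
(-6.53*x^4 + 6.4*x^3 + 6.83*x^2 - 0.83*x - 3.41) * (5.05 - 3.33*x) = 21.7449*x^5 - 54.2885*x^4 + 9.5761*x^3 + 37.2554*x^2 + 7.1638*x - 17.2205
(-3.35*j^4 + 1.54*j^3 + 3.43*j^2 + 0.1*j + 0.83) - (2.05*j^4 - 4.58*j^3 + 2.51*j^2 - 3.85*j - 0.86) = -5.4*j^4 + 6.12*j^3 + 0.92*j^2 + 3.95*j + 1.69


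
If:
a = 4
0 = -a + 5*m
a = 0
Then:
No Solution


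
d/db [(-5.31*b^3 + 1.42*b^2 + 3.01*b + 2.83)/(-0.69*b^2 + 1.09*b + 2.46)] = (3.6639*b^4 - 11.5758*b^3 - 35.5631*b^2 + 10.8918*b + 4.3199)/(0.4761*b^4 - 1.5042*b^3 - 2.2067*b^2 + 5.3628*b + 6.0516)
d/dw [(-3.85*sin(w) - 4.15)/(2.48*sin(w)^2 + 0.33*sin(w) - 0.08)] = (9.548*sin(w)^2 + 20.584*sin(w) + 1.6775)*cos(w)/(6.1504*sin(w)^4 + 1.6368*sin(w)^3 - 0.2879*sin(w)^2 - 0.0528*sin(w) + 0.0064)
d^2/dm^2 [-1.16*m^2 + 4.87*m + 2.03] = -2.32000000000000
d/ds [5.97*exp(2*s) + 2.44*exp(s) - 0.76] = (11.94*exp(s) + 2.44)*exp(s)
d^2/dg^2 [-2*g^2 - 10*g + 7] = -4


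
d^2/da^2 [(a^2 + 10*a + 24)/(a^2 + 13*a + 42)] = -6/(a^3 + 21*a^2 + 147*a + 343)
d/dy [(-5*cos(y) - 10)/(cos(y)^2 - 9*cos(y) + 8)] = 5*(sin(y)^2 - 4*cos(y) + 25)*sin(y)/(cos(y)^2 - 9*cos(y) + 8)^2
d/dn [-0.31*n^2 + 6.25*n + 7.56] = 6.25 - 0.62*n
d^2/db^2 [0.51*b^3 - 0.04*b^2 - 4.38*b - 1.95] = 3.06*b - 0.08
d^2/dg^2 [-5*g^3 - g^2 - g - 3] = -30*g - 2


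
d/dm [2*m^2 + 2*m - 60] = 4*m + 2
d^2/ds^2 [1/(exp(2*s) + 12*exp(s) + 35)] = 4*(-(exp(s) + 3)*(exp(2*s) + 12*exp(s) + 35) + 2*(exp(s) + 6)^2*exp(s))*exp(s)/(exp(2*s) + 12*exp(s) + 35)^3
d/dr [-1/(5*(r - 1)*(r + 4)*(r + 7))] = ((r - 1)*(r + 4) + (r - 1)*(r + 7) + (r + 4)*(r + 7))/(5*(r - 1)^2*(r + 4)^2*(r + 7)^2)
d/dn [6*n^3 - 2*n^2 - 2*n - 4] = 18*n^2 - 4*n - 2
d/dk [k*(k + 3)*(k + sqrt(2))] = k*(k + 3) + k*(k + sqrt(2)) + (k + 3)*(k + sqrt(2))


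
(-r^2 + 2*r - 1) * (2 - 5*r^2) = 5*r^4 - 10*r^3 + 3*r^2 + 4*r - 2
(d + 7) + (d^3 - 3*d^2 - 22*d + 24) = d^3 - 3*d^2 - 21*d + 31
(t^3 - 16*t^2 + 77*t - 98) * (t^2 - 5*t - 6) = t^5 - 21*t^4 + 151*t^3 - 387*t^2 + 28*t + 588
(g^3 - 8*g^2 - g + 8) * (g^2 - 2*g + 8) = g^5 - 10*g^4 + 23*g^3 - 54*g^2 - 24*g + 64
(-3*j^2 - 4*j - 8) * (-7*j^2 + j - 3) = 21*j^4 + 25*j^3 + 61*j^2 + 4*j + 24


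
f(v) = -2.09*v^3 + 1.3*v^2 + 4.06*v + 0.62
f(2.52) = -14.34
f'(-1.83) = -21.70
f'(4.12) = -91.66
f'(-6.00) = -237.26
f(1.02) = 3.90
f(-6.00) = 474.50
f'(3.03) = -45.63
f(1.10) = 3.88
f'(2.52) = -29.21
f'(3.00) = -44.57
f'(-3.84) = -98.38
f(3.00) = -31.93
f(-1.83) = 10.35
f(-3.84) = 122.54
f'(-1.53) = -14.60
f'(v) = -6.27*v^2 + 2.6*v + 4.06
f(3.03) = -33.28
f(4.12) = -106.75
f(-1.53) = 4.94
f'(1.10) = -0.67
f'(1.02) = 0.19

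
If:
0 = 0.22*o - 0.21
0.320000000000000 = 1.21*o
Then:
No Solution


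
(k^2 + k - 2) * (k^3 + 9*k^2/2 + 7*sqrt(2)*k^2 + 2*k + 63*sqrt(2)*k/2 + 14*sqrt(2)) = k^5 + 11*k^4/2 + 7*sqrt(2)*k^4 + 9*k^3/2 + 77*sqrt(2)*k^3/2 - 7*k^2 + 63*sqrt(2)*k^2/2 - 49*sqrt(2)*k - 4*k - 28*sqrt(2)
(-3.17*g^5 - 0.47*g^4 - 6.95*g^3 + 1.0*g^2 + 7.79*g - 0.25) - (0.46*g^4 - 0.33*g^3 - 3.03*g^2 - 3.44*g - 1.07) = -3.17*g^5 - 0.93*g^4 - 6.62*g^3 + 4.03*g^2 + 11.23*g + 0.82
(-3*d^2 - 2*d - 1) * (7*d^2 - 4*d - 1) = -21*d^4 - 2*d^3 + 4*d^2 + 6*d + 1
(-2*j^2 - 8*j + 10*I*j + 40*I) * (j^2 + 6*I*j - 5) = -2*j^4 - 8*j^3 - 2*I*j^3 - 50*j^2 - 8*I*j^2 - 200*j - 50*I*j - 200*I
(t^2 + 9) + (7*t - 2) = t^2 + 7*t + 7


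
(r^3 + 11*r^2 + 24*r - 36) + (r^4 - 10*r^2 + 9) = r^4 + r^3 + r^2 + 24*r - 27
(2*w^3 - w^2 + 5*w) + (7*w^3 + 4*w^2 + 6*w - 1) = 9*w^3 + 3*w^2 + 11*w - 1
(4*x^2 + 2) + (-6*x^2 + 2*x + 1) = -2*x^2 + 2*x + 3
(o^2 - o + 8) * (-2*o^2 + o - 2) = -2*o^4 + 3*o^3 - 19*o^2 + 10*o - 16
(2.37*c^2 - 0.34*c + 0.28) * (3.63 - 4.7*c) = -11.139*c^3 + 10.2011*c^2 - 2.5502*c + 1.0164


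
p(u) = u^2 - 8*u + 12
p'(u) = 2*u - 8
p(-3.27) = 48.85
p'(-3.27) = -14.54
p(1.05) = 4.70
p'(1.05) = -5.90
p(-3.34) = 49.88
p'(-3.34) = -14.68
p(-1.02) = 21.20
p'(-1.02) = -10.04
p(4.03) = -4.00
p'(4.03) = 0.06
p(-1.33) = 24.41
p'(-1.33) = -10.66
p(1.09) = 4.47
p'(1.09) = -5.82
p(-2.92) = 43.89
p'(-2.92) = -13.84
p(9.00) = 21.00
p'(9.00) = 10.00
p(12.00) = 60.00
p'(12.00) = 16.00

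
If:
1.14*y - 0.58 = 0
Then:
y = 0.51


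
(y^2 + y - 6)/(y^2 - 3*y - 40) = (-y^2 - y + 6)/(-y^2 + 3*y + 40)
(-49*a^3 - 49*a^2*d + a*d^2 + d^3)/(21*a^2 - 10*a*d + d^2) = (-7*a^2 - 8*a*d - d^2)/(3*a - d)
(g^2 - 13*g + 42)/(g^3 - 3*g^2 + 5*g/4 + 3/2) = 4*(g^2 - 13*g + 42)/(4*g^3 - 12*g^2 + 5*g + 6)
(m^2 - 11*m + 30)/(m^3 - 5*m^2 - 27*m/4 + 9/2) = 4*(m - 5)/(4*m^2 + 4*m - 3)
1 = 1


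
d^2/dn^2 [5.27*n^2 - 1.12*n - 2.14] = 10.5400000000000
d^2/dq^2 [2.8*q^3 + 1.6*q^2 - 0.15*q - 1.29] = 16.8*q + 3.2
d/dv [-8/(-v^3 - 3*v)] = 24*(-v^2 - 1)/(v^2*(v^2 + 3)^2)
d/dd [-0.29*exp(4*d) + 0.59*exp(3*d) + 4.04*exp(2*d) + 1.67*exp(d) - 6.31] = (-1.16*exp(3*d) + 1.77*exp(2*d) + 8.08*exp(d) + 1.67)*exp(d)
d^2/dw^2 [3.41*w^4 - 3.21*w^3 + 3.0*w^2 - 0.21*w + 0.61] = 40.92*w^2 - 19.26*w + 6.0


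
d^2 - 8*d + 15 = (d - 5)*(d - 3)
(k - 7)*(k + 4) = k^2 - 3*k - 28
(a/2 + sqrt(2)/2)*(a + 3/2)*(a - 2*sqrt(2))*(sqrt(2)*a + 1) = sqrt(2)*a^4/2 - a^3/2 + 3*sqrt(2)*a^3/4 - 5*sqrt(2)*a^2/2 - 3*a^2/4 - 15*sqrt(2)*a/4 - 2*a - 3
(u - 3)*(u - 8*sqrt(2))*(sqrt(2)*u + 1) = sqrt(2)*u^3 - 15*u^2 - 3*sqrt(2)*u^2 - 8*sqrt(2)*u + 45*u + 24*sqrt(2)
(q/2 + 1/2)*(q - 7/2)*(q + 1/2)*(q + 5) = q^4/2 + 3*q^3/2 - 59*q^2/8 - 51*q/4 - 35/8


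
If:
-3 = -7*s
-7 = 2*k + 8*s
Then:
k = -73/14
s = 3/7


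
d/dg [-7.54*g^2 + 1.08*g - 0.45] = 1.08 - 15.08*g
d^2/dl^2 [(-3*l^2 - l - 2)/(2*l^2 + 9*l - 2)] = 20*(5*l^3 - 6*l^2 - 12*l - 20)/(8*l^6 + 108*l^5 + 462*l^4 + 513*l^3 - 462*l^2 + 108*l - 8)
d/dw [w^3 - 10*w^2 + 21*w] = 3*w^2 - 20*w + 21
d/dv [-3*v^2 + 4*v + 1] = 4 - 6*v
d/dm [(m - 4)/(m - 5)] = -1/(m - 5)^2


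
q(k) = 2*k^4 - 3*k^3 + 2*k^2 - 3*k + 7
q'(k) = 8*k^3 - 9*k^2 + 4*k - 3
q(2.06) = 19.10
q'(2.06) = 36.98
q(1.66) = 8.99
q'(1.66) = 15.43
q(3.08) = 109.06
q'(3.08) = 157.69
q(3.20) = 129.29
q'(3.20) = 179.78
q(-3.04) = 289.70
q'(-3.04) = -323.09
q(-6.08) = 3506.47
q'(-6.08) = -2158.06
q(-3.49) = 466.07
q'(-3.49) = -466.65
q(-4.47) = 1126.79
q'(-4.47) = -915.23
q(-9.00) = 15505.00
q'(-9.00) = -6600.00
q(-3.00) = 277.00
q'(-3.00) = -312.00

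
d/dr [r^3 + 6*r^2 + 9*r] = 3*r^2 + 12*r + 9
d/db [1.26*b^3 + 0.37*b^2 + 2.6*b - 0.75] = 3.78*b^2 + 0.74*b + 2.6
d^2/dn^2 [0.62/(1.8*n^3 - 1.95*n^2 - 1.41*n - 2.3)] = ((2.418 - 6.696*n)*(-1.8*n^3 + 1.95*n^2 + 1.41*n + 2.3) - 0.62*(-10.8*n^2 + 7.8*n + 2.82)*(-5.4*n^2 + 3.9*n + 1.41))/(-1.8*n^3 + 1.95*n^2 + 1.41*n + 2.3)^3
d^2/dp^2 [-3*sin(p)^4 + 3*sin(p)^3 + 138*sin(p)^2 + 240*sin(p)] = 48*sin(p)^4 - 27*sin(p)^3 - 588*sin(p)^2 - 222*sin(p) + 276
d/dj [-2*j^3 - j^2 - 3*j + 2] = -6*j^2 - 2*j - 3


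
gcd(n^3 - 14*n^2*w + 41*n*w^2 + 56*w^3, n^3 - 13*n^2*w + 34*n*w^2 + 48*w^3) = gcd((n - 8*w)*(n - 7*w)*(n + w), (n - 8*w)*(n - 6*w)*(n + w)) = -n^2 + 7*n*w + 8*w^2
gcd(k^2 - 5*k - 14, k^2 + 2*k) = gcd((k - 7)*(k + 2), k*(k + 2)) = k + 2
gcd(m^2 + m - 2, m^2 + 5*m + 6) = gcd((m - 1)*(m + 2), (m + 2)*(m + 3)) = m + 2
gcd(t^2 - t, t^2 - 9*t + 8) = t - 1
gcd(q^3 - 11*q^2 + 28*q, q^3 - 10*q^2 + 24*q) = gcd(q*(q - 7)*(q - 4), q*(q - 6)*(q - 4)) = q^2 - 4*q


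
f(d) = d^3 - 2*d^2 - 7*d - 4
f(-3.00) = -28.00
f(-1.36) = -0.69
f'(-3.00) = 32.00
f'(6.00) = 77.00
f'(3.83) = 21.69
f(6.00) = 98.00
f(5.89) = 89.72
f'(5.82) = 71.34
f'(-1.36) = 3.99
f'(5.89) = 73.52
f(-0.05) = -3.66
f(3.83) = -3.97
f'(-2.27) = 17.54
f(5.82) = 84.65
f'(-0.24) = -5.87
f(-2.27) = -10.11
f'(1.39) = -6.76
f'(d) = 3*d^2 - 4*d - 7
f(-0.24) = -2.45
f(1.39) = -14.91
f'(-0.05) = -6.79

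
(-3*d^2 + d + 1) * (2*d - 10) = -6*d^3 + 32*d^2 - 8*d - 10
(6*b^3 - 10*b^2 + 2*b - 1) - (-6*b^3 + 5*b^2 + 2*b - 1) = 12*b^3 - 15*b^2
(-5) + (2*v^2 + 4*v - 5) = 2*v^2 + 4*v - 10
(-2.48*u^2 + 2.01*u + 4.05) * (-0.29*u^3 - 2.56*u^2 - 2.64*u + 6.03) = 0.7192*u^5 + 5.7659*u^4 + 0.2271*u^3 - 30.6288*u^2 + 1.4283*u + 24.4215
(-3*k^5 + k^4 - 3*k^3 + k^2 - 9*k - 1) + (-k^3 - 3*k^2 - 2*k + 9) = -3*k^5 + k^4 - 4*k^3 - 2*k^2 - 11*k + 8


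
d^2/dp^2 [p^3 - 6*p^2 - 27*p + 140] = 6*p - 12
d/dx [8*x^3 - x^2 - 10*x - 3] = 24*x^2 - 2*x - 10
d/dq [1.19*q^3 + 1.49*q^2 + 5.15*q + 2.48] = 3.57*q^2 + 2.98*q + 5.15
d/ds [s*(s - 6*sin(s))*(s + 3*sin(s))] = -3*s^2*cos(s) + 3*s^2 - 6*s*sin(s) - 18*s*sin(2*s) - 18*sin(s)^2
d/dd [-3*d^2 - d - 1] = -6*d - 1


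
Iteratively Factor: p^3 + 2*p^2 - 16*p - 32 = (p + 4)*(p^2 - 2*p - 8) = (p + 2)*(p + 4)*(p - 4)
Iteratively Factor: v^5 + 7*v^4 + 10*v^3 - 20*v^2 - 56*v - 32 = (v + 2)*(v^4 + 5*v^3 - 20*v - 16) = (v + 1)*(v + 2)*(v^3 + 4*v^2 - 4*v - 16) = (v + 1)*(v + 2)^2*(v^2 + 2*v - 8) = (v - 2)*(v + 1)*(v + 2)^2*(v + 4)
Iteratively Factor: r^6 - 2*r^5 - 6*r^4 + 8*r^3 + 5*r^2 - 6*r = (r + 1)*(r^5 - 3*r^4 - 3*r^3 + 11*r^2 - 6*r) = (r - 3)*(r + 1)*(r^4 - 3*r^2 + 2*r) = (r - 3)*(r - 1)*(r + 1)*(r^3 + r^2 - 2*r) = r*(r - 3)*(r - 1)*(r + 1)*(r^2 + r - 2) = r*(r - 3)*(r - 1)^2*(r + 1)*(r + 2)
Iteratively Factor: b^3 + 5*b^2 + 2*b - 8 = (b - 1)*(b^2 + 6*b + 8) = (b - 1)*(b + 4)*(b + 2)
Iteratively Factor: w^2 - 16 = (w + 4)*(w - 4)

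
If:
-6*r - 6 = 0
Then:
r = -1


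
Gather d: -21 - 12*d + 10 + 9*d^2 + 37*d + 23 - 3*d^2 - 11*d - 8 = 6*d^2 + 14*d + 4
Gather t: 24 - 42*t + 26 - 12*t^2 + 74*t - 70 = -12*t^2 + 32*t - 20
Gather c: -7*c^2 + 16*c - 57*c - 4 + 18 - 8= -7*c^2 - 41*c + 6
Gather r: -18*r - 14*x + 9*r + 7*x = -9*r - 7*x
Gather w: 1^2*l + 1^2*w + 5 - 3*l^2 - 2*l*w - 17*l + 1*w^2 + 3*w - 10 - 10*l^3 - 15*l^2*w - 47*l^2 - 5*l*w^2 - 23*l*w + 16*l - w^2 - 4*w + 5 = -10*l^3 - 50*l^2 - 5*l*w^2 + w*(-15*l^2 - 25*l)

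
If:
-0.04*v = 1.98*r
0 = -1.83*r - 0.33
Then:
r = -0.18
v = 8.93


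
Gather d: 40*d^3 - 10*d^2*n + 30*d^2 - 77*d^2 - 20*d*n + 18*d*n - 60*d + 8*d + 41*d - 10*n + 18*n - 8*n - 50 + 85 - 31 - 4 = 40*d^3 + d^2*(-10*n - 47) + d*(-2*n - 11)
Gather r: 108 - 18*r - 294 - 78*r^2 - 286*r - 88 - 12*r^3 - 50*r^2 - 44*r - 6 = -12*r^3 - 128*r^2 - 348*r - 280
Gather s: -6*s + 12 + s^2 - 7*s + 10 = s^2 - 13*s + 22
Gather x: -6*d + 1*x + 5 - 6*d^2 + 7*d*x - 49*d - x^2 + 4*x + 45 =-6*d^2 - 55*d - x^2 + x*(7*d + 5) + 50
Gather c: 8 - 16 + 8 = 0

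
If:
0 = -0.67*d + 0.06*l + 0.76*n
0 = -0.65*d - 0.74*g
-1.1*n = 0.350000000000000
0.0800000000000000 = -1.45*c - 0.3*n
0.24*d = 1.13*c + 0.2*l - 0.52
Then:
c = 0.01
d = -0.15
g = 0.13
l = 2.36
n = -0.32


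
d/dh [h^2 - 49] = 2*h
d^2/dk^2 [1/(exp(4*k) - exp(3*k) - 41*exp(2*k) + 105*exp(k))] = ((-16*exp(3*k) + 9*exp(2*k) + 164*exp(k) - 105)*(exp(3*k) - exp(2*k) - 41*exp(k) + 105) + 2*(4*exp(3*k) - 3*exp(2*k) - 82*exp(k) + 105)^2)*exp(-k)/(exp(3*k) - exp(2*k) - 41*exp(k) + 105)^3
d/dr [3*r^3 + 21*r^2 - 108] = 3*r*(3*r + 14)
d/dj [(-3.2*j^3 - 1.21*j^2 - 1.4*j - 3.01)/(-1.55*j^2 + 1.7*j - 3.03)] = (4.96*j^4 - 10.88*j^3 + 24.861*j^2 - 1.9984*j + 9.359)/(2.4025*j^4 - 5.27*j^3 + 12.283*j^2 - 10.302*j + 9.1809)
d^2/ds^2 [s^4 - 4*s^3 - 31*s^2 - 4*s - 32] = 12*s^2 - 24*s - 62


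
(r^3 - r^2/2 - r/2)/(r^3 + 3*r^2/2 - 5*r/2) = (2*r + 1)/(2*r + 5)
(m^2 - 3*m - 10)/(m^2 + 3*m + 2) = (m - 5)/(m + 1)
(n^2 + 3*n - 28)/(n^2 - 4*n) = (n + 7)/n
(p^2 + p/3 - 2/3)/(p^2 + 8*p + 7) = (p - 2/3)/(p + 7)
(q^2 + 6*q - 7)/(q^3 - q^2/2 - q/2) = 2*(q + 7)/(q*(2*q + 1))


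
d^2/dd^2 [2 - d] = 0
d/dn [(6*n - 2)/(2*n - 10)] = -14/(n - 5)^2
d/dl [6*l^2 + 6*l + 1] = 12*l + 6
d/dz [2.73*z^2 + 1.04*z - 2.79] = 5.46*z + 1.04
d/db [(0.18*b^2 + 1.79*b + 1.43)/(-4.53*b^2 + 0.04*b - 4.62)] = (8.1159*b^2 + 11.2926*b - 8.327)/(20.5209*b^4 - 0.3624*b^3 + 41.8588*b^2 - 0.3696*b + 21.3444)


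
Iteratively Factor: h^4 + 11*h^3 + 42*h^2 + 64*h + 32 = (h + 4)*(h^3 + 7*h^2 + 14*h + 8) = (h + 2)*(h + 4)*(h^2 + 5*h + 4) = (h + 2)*(h + 4)^2*(h + 1)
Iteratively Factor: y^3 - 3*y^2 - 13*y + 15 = (y + 3)*(y^2 - 6*y + 5) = (y - 5)*(y + 3)*(y - 1)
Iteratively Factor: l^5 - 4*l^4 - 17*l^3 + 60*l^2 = (l + 4)*(l^4 - 8*l^3 + 15*l^2) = l*(l + 4)*(l^3 - 8*l^2 + 15*l) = l*(l - 5)*(l + 4)*(l^2 - 3*l) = l^2*(l - 5)*(l + 4)*(l - 3)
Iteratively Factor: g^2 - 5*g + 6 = (g - 3)*(g - 2)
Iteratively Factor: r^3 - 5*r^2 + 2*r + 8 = (r + 1)*(r^2 - 6*r + 8) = (r - 2)*(r + 1)*(r - 4)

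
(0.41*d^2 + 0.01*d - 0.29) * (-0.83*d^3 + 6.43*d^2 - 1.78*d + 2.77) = -0.3403*d^5 + 2.628*d^4 - 0.4248*d^3 - 0.7468*d^2 + 0.5439*d - 0.8033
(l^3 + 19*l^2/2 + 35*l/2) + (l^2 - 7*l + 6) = l^3 + 21*l^2/2 + 21*l/2 + 6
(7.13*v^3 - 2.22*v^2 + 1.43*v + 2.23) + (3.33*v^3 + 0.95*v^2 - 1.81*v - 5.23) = 10.46*v^3 - 1.27*v^2 - 0.38*v - 3.0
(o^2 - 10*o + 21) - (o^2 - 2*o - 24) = 45 - 8*o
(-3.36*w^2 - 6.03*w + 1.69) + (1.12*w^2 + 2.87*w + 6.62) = -2.24*w^2 - 3.16*w + 8.31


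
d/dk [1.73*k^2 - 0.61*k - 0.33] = 3.46*k - 0.61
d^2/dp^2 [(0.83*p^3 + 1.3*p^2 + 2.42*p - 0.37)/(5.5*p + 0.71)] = (50.215*p^3 + 19.4469*p^2 + 2.51041799999999*p - 39.97454)/(166.375*p^3 + 64.4325*p^2 + 8.31765*p + 0.357911)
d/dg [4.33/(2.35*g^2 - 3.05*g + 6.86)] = (13.2065 - 20.351*g)/(2.35*g^2 - 3.05*g + 6.86)^2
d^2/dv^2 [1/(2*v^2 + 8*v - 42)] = (-v^2 - 4*v + 4*(v + 2)^2 + 21)/(v^2 + 4*v - 21)^3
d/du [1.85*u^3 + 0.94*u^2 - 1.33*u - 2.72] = 5.55*u^2 + 1.88*u - 1.33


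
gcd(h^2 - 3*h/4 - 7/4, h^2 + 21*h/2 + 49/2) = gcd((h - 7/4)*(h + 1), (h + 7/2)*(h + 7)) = 1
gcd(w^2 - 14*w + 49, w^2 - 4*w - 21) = w - 7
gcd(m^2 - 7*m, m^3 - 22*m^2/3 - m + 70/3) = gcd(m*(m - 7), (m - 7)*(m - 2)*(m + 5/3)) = m - 7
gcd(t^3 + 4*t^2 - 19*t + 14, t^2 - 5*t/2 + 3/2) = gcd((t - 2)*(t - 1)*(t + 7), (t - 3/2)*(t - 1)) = t - 1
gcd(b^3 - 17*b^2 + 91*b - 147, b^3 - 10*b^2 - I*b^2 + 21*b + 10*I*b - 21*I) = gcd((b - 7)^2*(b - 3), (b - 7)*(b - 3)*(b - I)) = b^2 - 10*b + 21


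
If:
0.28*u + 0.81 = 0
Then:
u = -2.89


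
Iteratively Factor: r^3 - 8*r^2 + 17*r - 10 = (r - 2)*(r^2 - 6*r + 5) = (r - 5)*(r - 2)*(r - 1)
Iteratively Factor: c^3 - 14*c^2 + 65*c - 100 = (c - 5)*(c^2 - 9*c + 20) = (c - 5)*(c - 4)*(c - 5)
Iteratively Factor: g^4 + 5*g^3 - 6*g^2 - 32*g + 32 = (g + 4)*(g^3 + g^2 - 10*g + 8) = (g + 4)^2*(g^2 - 3*g + 2) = (g - 2)*(g + 4)^2*(g - 1)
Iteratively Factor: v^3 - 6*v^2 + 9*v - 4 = (v - 1)*(v^2 - 5*v + 4) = (v - 4)*(v - 1)*(v - 1)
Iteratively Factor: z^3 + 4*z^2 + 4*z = (z)*(z^2 + 4*z + 4) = z*(z + 2)*(z + 2)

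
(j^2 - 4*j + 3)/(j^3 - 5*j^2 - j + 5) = (j - 3)/(j^2 - 4*j - 5)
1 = 1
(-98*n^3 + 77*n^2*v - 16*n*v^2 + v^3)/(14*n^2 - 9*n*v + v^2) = -7*n + v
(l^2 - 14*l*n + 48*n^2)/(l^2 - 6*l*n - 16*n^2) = (l - 6*n)/(l + 2*n)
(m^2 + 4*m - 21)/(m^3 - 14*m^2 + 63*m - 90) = (m + 7)/(m^2 - 11*m + 30)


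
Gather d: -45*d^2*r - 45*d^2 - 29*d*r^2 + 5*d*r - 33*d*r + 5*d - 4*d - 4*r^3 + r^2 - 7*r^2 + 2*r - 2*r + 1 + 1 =d^2*(-45*r - 45) + d*(-29*r^2 - 28*r + 1) - 4*r^3 - 6*r^2 + 2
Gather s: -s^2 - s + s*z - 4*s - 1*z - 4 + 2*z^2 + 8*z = -s^2 + s*(z - 5) + 2*z^2 + 7*z - 4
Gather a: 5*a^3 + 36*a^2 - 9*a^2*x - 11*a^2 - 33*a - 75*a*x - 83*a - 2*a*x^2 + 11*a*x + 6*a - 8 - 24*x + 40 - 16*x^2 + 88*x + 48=5*a^3 + a^2*(25 - 9*x) + a*(-2*x^2 - 64*x - 110) - 16*x^2 + 64*x + 80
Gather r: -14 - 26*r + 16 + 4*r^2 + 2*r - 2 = 4*r^2 - 24*r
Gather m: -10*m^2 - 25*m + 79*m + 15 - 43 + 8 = -10*m^2 + 54*m - 20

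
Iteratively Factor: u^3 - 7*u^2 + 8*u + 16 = (u - 4)*(u^2 - 3*u - 4) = (u - 4)*(u + 1)*(u - 4)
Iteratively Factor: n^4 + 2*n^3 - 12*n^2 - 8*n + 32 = (n + 2)*(n^3 - 12*n + 16) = (n + 2)*(n + 4)*(n^2 - 4*n + 4) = (n - 2)*(n + 2)*(n + 4)*(n - 2)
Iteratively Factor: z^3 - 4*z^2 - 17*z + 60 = (z - 5)*(z^2 + z - 12) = (z - 5)*(z + 4)*(z - 3)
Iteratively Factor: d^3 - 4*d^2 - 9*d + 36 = (d - 4)*(d^2 - 9) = (d - 4)*(d - 3)*(d + 3)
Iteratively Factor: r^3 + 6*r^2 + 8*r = (r + 2)*(r^2 + 4*r) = (r + 2)*(r + 4)*(r)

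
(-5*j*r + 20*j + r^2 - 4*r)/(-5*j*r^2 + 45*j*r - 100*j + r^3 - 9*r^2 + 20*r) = 1/(r - 5)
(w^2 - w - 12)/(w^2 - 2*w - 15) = (w - 4)/(w - 5)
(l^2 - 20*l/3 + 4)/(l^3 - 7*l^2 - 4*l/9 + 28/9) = 3*(l - 6)/(3*l^2 - 19*l - 14)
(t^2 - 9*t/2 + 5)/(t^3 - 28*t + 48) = (t - 5/2)/(t^2 + 2*t - 24)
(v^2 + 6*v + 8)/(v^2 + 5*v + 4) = (v + 2)/(v + 1)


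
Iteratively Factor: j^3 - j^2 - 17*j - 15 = (j + 1)*(j^2 - 2*j - 15) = (j + 1)*(j + 3)*(j - 5)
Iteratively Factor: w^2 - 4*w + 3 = (w - 3)*(w - 1)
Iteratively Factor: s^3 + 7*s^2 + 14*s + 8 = (s + 2)*(s^2 + 5*s + 4) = (s + 1)*(s + 2)*(s + 4)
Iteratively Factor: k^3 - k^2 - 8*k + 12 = (k - 2)*(k^2 + k - 6) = (k - 2)*(k + 3)*(k - 2)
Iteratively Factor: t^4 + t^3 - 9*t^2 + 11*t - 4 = (t - 1)*(t^3 + 2*t^2 - 7*t + 4) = (t - 1)^2*(t^2 + 3*t - 4) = (t - 1)^3*(t + 4)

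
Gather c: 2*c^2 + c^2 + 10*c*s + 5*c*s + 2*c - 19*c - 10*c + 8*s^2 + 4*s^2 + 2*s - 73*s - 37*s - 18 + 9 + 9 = 3*c^2 + c*(15*s - 27) + 12*s^2 - 108*s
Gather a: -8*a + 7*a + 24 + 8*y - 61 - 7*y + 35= -a + y - 2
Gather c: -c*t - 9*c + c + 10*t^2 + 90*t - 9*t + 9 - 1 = c*(-t - 8) + 10*t^2 + 81*t + 8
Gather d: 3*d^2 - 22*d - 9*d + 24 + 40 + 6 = 3*d^2 - 31*d + 70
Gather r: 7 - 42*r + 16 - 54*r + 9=32 - 96*r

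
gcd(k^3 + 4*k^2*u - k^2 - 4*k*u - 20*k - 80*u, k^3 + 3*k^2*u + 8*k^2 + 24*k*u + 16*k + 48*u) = k + 4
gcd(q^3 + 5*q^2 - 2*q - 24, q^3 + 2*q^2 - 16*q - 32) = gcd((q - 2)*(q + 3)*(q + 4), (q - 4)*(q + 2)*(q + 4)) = q + 4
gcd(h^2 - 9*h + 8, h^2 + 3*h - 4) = h - 1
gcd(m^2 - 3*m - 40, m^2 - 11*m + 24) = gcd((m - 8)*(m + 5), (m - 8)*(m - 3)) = m - 8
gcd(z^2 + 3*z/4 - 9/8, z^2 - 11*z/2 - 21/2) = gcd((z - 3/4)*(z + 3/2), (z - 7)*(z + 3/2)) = z + 3/2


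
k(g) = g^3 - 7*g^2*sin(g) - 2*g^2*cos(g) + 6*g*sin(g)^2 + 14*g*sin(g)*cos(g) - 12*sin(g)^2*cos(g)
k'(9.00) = 838.29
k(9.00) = 606.65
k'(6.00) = -99.45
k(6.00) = 196.66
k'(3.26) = 175.04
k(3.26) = 70.33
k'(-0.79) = -2.71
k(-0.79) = 0.61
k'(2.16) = -5.56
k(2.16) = -12.29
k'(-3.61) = 117.77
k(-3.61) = -46.85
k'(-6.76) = -227.07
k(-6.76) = -215.50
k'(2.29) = 5.60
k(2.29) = -12.34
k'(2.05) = -11.77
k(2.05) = -11.31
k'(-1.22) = -5.01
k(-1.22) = 2.37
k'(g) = 2*g^2*sin(g) - 7*g^2*cos(g) + 3*g^2 - 14*g*sin(g)^2 + 12*g*sin(g)*cos(g) - 14*g*sin(g) + 14*g*cos(g)^2 - 4*g*cos(g) + 12*sin(g)^3 + 6*sin(g)^2 - 24*sin(g)*cos(g)^2 + 14*sin(g)*cos(g)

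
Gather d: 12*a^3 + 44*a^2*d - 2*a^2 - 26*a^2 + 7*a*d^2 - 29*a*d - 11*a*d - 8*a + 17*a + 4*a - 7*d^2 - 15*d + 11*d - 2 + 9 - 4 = 12*a^3 - 28*a^2 + 13*a + d^2*(7*a - 7) + d*(44*a^2 - 40*a - 4) + 3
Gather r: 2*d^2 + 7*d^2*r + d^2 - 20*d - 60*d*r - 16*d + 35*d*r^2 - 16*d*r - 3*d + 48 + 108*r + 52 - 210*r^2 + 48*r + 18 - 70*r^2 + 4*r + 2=3*d^2 - 39*d + r^2*(35*d - 280) + r*(7*d^2 - 76*d + 160) + 120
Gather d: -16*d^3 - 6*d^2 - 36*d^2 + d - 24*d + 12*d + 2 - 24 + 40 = -16*d^3 - 42*d^2 - 11*d + 18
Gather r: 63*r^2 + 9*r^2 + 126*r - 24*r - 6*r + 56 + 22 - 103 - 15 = 72*r^2 + 96*r - 40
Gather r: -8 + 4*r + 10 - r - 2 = 3*r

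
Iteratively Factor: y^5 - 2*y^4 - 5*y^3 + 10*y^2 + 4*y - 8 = (y - 2)*(y^4 - 5*y^2 + 4) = (y - 2)*(y + 2)*(y^3 - 2*y^2 - y + 2) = (y - 2)*(y - 1)*(y + 2)*(y^2 - y - 2) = (y - 2)*(y - 1)*(y + 1)*(y + 2)*(y - 2)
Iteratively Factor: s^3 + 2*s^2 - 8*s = (s)*(s^2 + 2*s - 8) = s*(s - 2)*(s + 4)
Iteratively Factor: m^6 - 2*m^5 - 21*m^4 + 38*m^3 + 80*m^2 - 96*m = (m)*(m^5 - 2*m^4 - 21*m^3 + 38*m^2 + 80*m - 96) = m*(m + 2)*(m^4 - 4*m^3 - 13*m^2 + 64*m - 48) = m*(m - 3)*(m + 2)*(m^3 - m^2 - 16*m + 16) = m*(m - 3)*(m - 1)*(m + 2)*(m^2 - 16) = m*(m - 4)*(m - 3)*(m - 1)*(m + 2)*(m + 4)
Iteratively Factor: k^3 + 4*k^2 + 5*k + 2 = (k + 1)*(k^2 + 3*k + 2) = (k + 1)^2*(k + 2)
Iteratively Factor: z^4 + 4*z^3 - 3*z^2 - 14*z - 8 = (z + 4)*(z^3 - 3*z - 2) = (z - 2)*(z + 4)*(z^2 + 2*z + 1) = (z - 2)*(z + 1)*(z + 4)*(z + 1)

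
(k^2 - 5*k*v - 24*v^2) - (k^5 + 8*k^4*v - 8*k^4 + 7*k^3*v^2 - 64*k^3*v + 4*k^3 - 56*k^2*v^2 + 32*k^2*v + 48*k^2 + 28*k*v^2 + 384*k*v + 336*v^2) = -k^5 - 8*k^4*v + 8*k^4 - 7*k^3*v^2 + 64*k^3*v - 4*k^3 + 56*k^2*v^2 - 32*k^2*v - 47*k^2 - 28*k*v^2 - 389*k*v - 360*v^2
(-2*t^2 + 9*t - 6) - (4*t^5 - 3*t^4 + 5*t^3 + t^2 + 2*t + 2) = -4*t^5 + 3*t^4 - 5*t^3 - 3*t^2 + 7*t - 8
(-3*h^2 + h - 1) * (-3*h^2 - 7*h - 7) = 9*h^4 + 18*h^3 + 17*h^2 + 7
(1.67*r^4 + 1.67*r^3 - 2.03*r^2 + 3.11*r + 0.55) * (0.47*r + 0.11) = 0.7849*r^5 + 0.9686*r^4 - 0.7704*r^3 + 1.2384*r^2 + 0.6006*r + 0.0605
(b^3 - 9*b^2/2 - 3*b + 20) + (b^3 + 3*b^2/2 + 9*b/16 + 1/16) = 2*b^3 - 3*b^2 - 39*b/16 + 321/16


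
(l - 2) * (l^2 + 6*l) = l^3 + 4*l^2 - 12*l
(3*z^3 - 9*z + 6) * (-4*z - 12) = -12*z^4 - 36*z^3 + 36*z^2 + 84*z - 72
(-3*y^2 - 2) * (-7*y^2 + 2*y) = 21*y^4 - 6*y^3 + 14*y^2 - 4*y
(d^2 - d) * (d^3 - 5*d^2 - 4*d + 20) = d^5 - 6*d^4 + d^3 + 24*d^2 - 20*d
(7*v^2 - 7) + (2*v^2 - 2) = 9*v^2 - 9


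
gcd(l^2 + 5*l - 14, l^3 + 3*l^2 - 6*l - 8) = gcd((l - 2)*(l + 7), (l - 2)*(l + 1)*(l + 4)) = l - 2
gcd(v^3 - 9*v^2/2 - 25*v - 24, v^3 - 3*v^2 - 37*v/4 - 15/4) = v + 3/2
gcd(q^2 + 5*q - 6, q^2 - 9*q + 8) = q - 1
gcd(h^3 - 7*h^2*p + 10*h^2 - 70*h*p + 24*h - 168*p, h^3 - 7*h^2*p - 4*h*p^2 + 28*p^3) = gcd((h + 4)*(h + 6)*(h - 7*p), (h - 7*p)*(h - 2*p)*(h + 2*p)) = -h + 7*p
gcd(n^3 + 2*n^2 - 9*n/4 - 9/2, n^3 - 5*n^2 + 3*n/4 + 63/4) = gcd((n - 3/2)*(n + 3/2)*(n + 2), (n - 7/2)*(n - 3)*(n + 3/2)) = n + 3/2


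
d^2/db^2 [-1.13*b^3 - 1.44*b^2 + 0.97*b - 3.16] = -6.78*b - 2.88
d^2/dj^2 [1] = 0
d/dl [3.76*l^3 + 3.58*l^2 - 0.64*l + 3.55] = 11.28*l^2 + 7.16*l - 0.64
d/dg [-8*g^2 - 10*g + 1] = -16*g - 10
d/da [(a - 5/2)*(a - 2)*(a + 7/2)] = 3*a^2 - 2*a - 43/4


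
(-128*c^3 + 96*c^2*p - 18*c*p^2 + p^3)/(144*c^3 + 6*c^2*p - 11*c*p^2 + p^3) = (16*c^2 - 10*c*p + p^2)/(-18*c^2 - 3*c*p + p^2)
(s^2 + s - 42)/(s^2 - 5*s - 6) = (s + 7)/(s + 1)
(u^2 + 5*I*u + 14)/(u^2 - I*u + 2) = (u + 7*I)/(u + I)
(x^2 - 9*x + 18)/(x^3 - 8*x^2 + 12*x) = (x - 3)/(x*(x - 2))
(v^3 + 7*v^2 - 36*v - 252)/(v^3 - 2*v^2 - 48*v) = (v^2 + v - 42)/(v*(v - 8))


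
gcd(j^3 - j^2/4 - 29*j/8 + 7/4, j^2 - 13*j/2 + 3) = j - 1/2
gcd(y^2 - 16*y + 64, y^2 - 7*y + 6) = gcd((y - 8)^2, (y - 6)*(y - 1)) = 1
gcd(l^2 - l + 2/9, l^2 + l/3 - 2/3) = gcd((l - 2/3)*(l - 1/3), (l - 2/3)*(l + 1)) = l - 2/3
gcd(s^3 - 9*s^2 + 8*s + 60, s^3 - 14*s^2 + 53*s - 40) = s - 5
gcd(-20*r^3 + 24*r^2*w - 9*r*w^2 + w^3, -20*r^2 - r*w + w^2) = 5*r - w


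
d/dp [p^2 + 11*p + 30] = 2*p + 11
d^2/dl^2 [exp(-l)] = exp(-l)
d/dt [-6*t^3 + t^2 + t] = -18*t^2 + 2*t + 1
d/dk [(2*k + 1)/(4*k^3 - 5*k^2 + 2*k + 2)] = 2*(-8*k^3 - k^2 + 5*k + 1)/(16*k^6 - 40*k^5 + 41*k^4 - 4*k^3 - 16*k^2 + 8*k + 4)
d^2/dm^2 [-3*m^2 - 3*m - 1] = -6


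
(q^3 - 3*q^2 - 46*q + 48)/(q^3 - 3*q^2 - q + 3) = (q^2 - 2*q - 48)/(q^2 - 2*q - 3)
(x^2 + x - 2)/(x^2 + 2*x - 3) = (x + 2)/(x + 3)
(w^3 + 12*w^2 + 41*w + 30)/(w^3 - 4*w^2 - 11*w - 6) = (w^2 + 11*w + 30)/(w^2 - 5*w - 6)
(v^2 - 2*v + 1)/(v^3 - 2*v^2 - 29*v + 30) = (v - 1)/(v^2 - v - 30)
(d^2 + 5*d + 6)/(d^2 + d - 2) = (d + 3)/(d - 1)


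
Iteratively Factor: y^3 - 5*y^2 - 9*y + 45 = (y - 5)*(y^2 - 9) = (y - 5)*(y - 3)*(y + 3)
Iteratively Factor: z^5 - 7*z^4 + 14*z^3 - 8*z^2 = (z - 1)*(z^4 - 6*z^3 + 8*z^2) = (z - 4)*(z - 1)*(z^3 - 2*z^2) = z*(z - 4)*(z - 1)*(z^2 - 2*z) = z*(z - 4)*(z - 2)*(z - 1)*(z)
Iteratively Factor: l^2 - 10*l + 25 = (l - 5)*(l - 5)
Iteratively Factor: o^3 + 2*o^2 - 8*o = (o - 2)*(o^2 + 4*o) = o*(o - 2)*(o + 4)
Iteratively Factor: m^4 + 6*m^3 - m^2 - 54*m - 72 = (m + 3)*(m^3 + 3*m^2 - 10*m - 24) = (m - 3)*(m + 3)*(m^2 + 6*m + 8) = (m - 3)*(m + 3)*(m + 4)*(m + 2)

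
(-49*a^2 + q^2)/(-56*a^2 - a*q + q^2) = (-7*a + q)/(-8*a + q)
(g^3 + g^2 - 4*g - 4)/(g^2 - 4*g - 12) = (g^2 - g - 2)/(g - 6)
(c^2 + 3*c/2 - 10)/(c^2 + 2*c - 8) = (c - 5/2)/(c - 2)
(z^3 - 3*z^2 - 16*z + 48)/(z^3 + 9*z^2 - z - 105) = (z^2 - 16)/(z^2 + 12*z + 35)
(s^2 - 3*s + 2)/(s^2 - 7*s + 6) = (s - 2)/(s - 6)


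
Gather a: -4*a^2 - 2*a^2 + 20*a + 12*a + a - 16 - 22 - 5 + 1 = -6*a^2 + 33*a - 42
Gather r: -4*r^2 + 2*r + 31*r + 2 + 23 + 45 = -4*r^2 + 33*r + 70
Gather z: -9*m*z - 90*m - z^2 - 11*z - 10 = -90*m - z^2 + z*(-9*m - 11) - 10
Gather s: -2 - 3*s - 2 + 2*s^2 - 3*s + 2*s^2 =4*s^2 - 6*s - 4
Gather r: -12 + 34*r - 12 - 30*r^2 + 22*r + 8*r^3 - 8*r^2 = 8*r^3 - 38*r^2 + 56*r - 24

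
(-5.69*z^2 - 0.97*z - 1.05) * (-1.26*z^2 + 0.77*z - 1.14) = 7.1694*z^4 - 3.1591*z^3 + 7.0627*z^2 + 0.2973*z + 1.197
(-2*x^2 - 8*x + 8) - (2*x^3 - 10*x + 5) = -2*x^3 - 2*x^2 + 2*x + 3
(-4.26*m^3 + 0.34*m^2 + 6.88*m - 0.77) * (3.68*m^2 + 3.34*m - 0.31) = -15.6768*m^5 - 12.9772*m^4 + 27.7746*m^3 + 20.0402*m^2 - 4.7046*m + 0.2387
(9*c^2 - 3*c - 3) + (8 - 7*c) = 9*c^2 - 10*c + 5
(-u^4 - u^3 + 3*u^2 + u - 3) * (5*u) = -5*u^5 - 5*u^4 + 15*u^3 + 5*u^2 - 15*u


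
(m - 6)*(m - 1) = m^2 - 7*m + 6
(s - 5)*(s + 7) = s^2 + 2*s - 35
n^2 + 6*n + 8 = (n + 2)*(n + 4)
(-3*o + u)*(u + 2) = -3*o*u - 6*o + u^2 + 2*u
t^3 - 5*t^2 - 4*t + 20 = (t - 5)*(t - 2)*(t + 2)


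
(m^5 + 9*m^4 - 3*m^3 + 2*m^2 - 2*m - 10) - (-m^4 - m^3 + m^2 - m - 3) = m^5 + 10*m^4 - 2*m^3 + m^2 - m - 7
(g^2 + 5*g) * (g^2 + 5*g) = g^4 + 10*g^3 + 25*g^2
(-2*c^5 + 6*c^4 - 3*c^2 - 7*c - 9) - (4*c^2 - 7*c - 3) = -2*c^5 + 6*c^4 - 7*c^2 - 6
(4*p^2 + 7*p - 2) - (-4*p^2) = 8*p^2 + 7*p - 2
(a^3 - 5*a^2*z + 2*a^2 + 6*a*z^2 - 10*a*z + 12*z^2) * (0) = 0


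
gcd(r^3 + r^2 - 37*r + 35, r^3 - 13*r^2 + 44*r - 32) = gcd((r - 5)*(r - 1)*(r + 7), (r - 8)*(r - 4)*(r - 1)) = r - 1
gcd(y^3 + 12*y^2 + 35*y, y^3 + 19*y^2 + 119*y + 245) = y^2 + 12*y + 35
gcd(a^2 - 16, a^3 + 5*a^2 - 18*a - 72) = a - 4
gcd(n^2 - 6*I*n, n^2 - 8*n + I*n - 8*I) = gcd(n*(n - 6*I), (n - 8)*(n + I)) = 1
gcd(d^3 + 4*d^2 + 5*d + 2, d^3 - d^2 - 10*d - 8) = d^2 + 3*d + 2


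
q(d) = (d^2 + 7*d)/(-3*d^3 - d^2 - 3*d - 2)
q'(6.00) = 0.03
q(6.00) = -0.11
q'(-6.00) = -0.01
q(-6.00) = -0.00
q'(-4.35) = -0.04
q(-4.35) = -0.05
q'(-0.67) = -100.37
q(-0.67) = -9.15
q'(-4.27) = -0.04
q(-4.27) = -0.05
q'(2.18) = 0.25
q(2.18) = -0.45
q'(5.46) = 0.03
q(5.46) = -0.13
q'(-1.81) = -0.65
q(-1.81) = -0.52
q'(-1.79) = -0.68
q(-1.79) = -0.54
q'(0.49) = -0.60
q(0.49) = -0.90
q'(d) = (2*d + 7)/(-3*d^3 - d^2 - 3*d - 2) + (d^2 + 7*d)*(9*d^2 + 2*d + 3)/(-3*d^3 - d^2 - 3*d - 2)^2 = (d*(d + 7)*(9*d^2 + 2*d + 3) - (2*d + 7)*(3*d^3 + d^2 + 3*d + 2))/(3*d^3 + d^2 + 3*d + 2)^2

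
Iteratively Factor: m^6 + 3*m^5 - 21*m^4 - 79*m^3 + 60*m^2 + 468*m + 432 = (m + 3)*(m^5 - 21*m^3 - 16*m^2 + 108*m + 144) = (m - 4)*(m + 3)*(m^4 + 4*m^3 - 5*m^2 - 36*m - 36) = (m - 4)*(m + 3)^2*(m^3 + m^2 - 8*m - 12) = (m - 4)*(m - 3)*(m + 3)^2*(m^2 + 4*m + 4) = (m - 4)*(m - 3)*(m + 2)*(m + 3)^2*(m + 2)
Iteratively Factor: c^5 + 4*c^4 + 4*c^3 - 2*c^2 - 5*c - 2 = (c - 1)*(c^4 + 5*c^3 + 9*c^2 + 7*c + 2) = (c - 1)*(c + 1)*(c^3 + 4*c^2 + 5*c + 2) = (c - 1)*(c + 1)*(c + 2)*(c^2 + 2*c + 1) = (c - 1)*(c + 1)^2*(c + 2)*(c + 1)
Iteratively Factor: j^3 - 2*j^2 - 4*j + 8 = (j - 2)*(j^2 - 4) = (j - 2)*(j + 2)*(j - 2)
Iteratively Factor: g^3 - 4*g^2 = (g)*(g^2 - 4*g) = g*(g - 4)*(g)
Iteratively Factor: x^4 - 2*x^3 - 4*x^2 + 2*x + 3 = (x + 1)*(x^3 - 3*x^2 - x + 3) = (x - 1)*(x + 1)*(x^2 - 2*x - 3) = (x - 3)*(x - 1)*(x + 1)*(x + 1)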